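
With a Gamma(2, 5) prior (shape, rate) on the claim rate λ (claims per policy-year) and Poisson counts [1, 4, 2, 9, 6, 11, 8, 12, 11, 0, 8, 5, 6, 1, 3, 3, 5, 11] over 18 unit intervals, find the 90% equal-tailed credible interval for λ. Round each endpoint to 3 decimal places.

Posterior: Gamma(2+106, 5+18) = Gamma(108, 23) (shape, rate).
Equal-tailed 90% interval: Gamma(108, 23) quantiles at 0.05 and 0.95.
Posterior mean ≈ 4.696, SD ≈ 0.452; a Normal approximation gives roughly [3.952, 5.439].
Exact: lower = 3.978; upper = 5.463.

[3.978, 5.463]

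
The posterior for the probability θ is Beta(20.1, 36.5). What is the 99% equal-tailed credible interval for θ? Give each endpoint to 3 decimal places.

[0.205, 0.524]

Posterior: Beta(20.1, 36.5).
Equal-tailed 99% interval: the 0.005 and 0.995 quantiles of Beta(20.1, 36.5).
Posterior mean ≈ 0.355, SD ≈ 0.063; a Normal approximation gives roughly [0.193, 0.518].
Exact: F⁻¹(0.005) = 0.205; F⁻¹(0.995) = 0.524.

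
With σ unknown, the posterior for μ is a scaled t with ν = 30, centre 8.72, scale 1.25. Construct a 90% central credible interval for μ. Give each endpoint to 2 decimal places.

[6.60, 10.84]

The t_30 distribution is symmetric; the 90% interval is 8.72 ± t·1.25 with t_{0.95,30} = 1.697.
Half-width: 1.697 × 1.25 = 2.12.
8.72 − 2.12 = 6.60; 8.72 + 2.12 = 10.84.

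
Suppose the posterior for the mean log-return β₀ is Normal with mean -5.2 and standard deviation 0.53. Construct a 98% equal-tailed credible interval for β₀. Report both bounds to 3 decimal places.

[-6.433, -3.967]

The posterior is symmetric, so the 98% equal-tailed interval is β₀ = -5.2 ± z·0.53 with z = 2.326.
Half-width: 2.326 × 0.53 = 1.233.
-5.2 − 1.233 = -6.433; -5.2 + 1.233 = -3.967.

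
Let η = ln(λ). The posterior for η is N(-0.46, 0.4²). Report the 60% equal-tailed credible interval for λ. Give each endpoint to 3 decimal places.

[0.451, 0.884]

On the log scale the 60% interval is -0.46 ± 0.842 × 0.4 = [-0.7966, -0.1234].
Exponentiate: [e^-0.7966, e^-0.1234] = [0.451, 0.884].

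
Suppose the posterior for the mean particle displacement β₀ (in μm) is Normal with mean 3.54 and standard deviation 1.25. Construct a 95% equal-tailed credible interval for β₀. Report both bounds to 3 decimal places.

The posterior is symmetric, so the 95% equal-tailed interval is β₀ = 3.54 ± z·1.25 with z = 1.960.
Half-width: 1.960 × 1.25 = 2.450.
3.54 − 2.450 = 1.090; 3.54 + 2.450 = 5.990.

[1.090, 5.990]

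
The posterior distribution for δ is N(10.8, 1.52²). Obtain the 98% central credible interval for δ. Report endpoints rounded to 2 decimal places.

The posterior is symmetric, so the 98% equal-tailed interval is δ = 10.8 ± z·1.52 with z = 2.326.
Half-width: 2.326 × 1.52 = 3.54.
10.8 − 3.54 = 7.26; 10.8 + 3.54 = 14.34.

[7.26, 14.34]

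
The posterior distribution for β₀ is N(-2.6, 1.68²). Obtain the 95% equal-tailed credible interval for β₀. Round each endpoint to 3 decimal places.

The posterior is symmetric, so the 95% equal-tailed interval is β₀ = -2.6 ± z·1.68 with z = 1.960.
Half-width: 1.960 × 1.68 = 3.293.
-2.6 − 3.293 = -5.893; -2.6 + 3.293 = 0.693.

[-5.893, 0.693]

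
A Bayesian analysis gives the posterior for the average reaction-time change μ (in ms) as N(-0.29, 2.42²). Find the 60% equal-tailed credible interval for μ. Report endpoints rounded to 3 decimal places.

[-2.327, 1.747]

The posterior is symmetric, so the 60% equal-tailed interval is μ = -0.29 ± z·2.42 with z = 0.842.
Half-width: 0.842 × 2.42 = 2.037.
-0.29 − 2.037 = -2.327; -0.29 + 2.037 = 1.747.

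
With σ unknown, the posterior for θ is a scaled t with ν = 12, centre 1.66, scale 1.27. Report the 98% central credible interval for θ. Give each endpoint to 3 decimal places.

[-1.745, 5.065]

The t_12 distribution is symmetric; the 98% interval is 1.66 ± t·1.27 with t_{0.99,12} = 2.681.
Half-width: 2.681 × 1.27 = 3.405.
1.66 − 3.405 = -1.745; 1.66 + 3.405 = 5.065.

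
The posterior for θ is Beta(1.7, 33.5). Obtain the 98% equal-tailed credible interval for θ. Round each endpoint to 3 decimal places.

[0.003, 0.164]

Posterior: Beta(1.7, 33.5).
Equal-tailed 98% interval: the 0.01 and 0.99 quantiles of Beta(1.7, 33.5).
Posterior mean ≈ 0.048, SD ≈ 0.036; a Normal approximation gives roughly [-0.035, 0.131].
Exact: F⁻¹(0.01) = 0.003; F⁻¹(0.99) = 0.164.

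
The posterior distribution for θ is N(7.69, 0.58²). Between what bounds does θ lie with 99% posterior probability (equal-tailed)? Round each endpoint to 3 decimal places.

The posterior is symmetric, so the 99% equal-tailed interval is θ = 7.69 ± z·0.58 with z = 2.576.
Half-width: 2.576 × 0.58 = 1.494.
7.69 − 1.494 = 6.196; 7.69 + 1.494 = 9.184.

[6.196, 9.184]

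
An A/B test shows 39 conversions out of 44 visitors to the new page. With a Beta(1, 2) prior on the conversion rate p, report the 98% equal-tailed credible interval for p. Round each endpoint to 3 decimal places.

Posterior: Beta(1+39, 2+5) = Beta(40, 7).
Equal-tailed 98% interval: the 0.01 and 0.99 quantiles of Beta(40, 7).
Posterior mean ≈ 0.851, SD ≈ 0.051; a Normal approximation gives roughly [0.732, 0.971].
Exact: F⁻¹(0.01) = 0.712; F⁻¹(0.99) = 0.947.

[0.712, 0.947]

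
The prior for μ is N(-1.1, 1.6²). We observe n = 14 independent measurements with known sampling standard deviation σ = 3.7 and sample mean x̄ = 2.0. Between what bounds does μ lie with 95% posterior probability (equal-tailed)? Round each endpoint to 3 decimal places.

[-0.506, 2.792]

Posterior precision = 1/1.6² + 14/3.7² = 0.3906 + 1.0226 = 1.4133, so posterior SD = 0.8412.
Posterior mean = (-1.1/1.6² + 14·2.0/3.7²) / 1.4133 = 1.1432.
Interval: 1.1432 ± 1.960 × 0.8412 → [-0.506, 2.792].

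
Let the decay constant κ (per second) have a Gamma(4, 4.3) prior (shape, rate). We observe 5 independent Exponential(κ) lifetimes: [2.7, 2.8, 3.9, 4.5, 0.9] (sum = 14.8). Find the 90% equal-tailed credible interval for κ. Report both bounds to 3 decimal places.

[0.246, 0.756]

Posterior: Gamma(4+5, 4.3+14.8) = Gamma(9, 19.1) (shape, rate).
Equal-tailed 90% interval: Gamma(9, 19.1) quantiles at 0.05 and 0.95.
Posterior mean ≈ 0.471, SD ≈ 0.157; a Normal approximation gives roughly [0.213, 0.730].
Exact: lower = 0.246; upper = 0.756.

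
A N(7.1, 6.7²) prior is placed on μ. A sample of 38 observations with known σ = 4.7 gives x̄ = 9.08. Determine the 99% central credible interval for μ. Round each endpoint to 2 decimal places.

[7.10, 11.01]

Posterior precision = 1/6.7² + 38/4.7² = 0.0223 + 1.7202 = 1.7425, so posterior SD = 0.7576.
Posterior mean = (7.1/6.7² + 38·9.08/4.7²) / 1.7425 = 9.0547.
Interval: 9.0547 ± 2.576 × 0.7576 → [7.10, 11.01].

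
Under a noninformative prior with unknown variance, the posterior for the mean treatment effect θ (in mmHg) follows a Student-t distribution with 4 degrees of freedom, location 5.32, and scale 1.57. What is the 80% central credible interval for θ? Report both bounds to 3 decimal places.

The t_4 distribution is symmetric; the 80% interval is 5.32 ± t·1.57 with t_{0.9,4} = 1.533.
Half-width: 1.533 × 1.57 = 2.407.
5.32 − 2.407 = 2.913; 5.32 + 2.407 = 7.727.

[2.913, 7.727]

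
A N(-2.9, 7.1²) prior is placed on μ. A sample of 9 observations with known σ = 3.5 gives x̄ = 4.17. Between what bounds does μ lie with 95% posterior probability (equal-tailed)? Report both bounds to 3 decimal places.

[1.728, 6.240]

Posterior precision = 1/7.1² + 9/3.5² = 0.0198 + 0.7347 = 0.7545, so posterior SD = 1.1512.
Posterior mean = (-2.9/7.1² + 9·4.17/3.5²) / 0.7545 = 3.9841.
Interval: 3.9841 ± 1.960 × 1.1512 → [1.728, 6.240].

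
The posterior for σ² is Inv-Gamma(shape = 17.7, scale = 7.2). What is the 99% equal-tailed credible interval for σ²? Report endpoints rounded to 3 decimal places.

Inverse-Gamma(17.7, 7.2) quantiles: F⁻¹(0.005) and F⁻¹(0.995).
Equivalently, 1/σ² ~ Gamma(17.7, rate = 7.2); invert its 0.995 and 0.005 quantiles.
Posterior mean ≈ 0.431, SD ≈ 0.109; a Normal approximation gives roughly [0.151, 0.711].
Exact: lower = 0.237; upper = 0.824.

[0.237, 0.824]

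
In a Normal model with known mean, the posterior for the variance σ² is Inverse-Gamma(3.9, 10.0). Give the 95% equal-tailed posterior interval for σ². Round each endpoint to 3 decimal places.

[1.161, 9.619]

Inverse-Gamma(3.9, 10.0) quantiles: F⁻¹(0.025) and F⁻¹(0.975).
Equivalently, 1/σ² ~ Gamma(3.9, rate = 10.0); invert its 0.975 and 0.025 quantiles.
Posterior mean ≈ 3.448, SD ≈ 2.502; a Normal approximation gives roughly [-1.455, 8.351].
Exact: lower = 1.161; upper = 9.619.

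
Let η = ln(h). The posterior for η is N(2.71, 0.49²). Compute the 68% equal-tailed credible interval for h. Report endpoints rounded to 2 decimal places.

On the log scale the 68% interval is 2.71 ± 0.994 × 0.49 = [2.2227, 3.1973].
Exponentiate: [e^2.2227, e^3.1973] = [9.23, 24.47].

[9.23, 24.47]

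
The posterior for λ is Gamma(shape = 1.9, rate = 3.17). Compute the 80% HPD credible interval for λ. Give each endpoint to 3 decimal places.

The posterior is unimodal and skewed, so the HPD interval has equal density at both endpoints and is the shortest 80% interval.
Solving f(0.041) = f(0.925) with F(0.925) − F(0.041) = 0.80 gives [0.041, 0.925].
For comparison, the equal-tailed interval is [0.152, 1.180]; the HPD is narrower and shifted toward the mode.

[0.041, 0.925]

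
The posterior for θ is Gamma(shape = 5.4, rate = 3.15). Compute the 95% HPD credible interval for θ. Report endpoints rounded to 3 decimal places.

The posterior is unimodal and skewed, so the HPD interval has equal density at both endpoints and is the shortest 95% interval.
Solving f(0.451) = f(3.177) with F(3.177) − F(0.451) = 0.95 gives [0.451, 3.177].
For comparison, the equal-tailed interval is [0.587, 3.434]; the HPD is narrower and shifted toward the mode.

[0.451, 3.177]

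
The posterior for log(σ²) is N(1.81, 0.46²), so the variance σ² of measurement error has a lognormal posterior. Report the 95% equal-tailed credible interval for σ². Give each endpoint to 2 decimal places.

On the log scale the 95% interval is 1.81 ± 1.960 × 0.46 = [0.9084, 2.7116].
Exponentiate: [e^0.9084, e^2.7116] = [2.48, 15.05].

[2.48, 15.05]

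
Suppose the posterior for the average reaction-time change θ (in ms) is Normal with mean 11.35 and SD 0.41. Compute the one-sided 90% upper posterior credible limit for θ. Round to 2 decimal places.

Need U with P(θ ≤ U) = 0.90: U = 11.35 + z_{0.1}·0.41.
z = 1.282; U = 11.35 + 1.282 × 0.41 = 11.88.

11.88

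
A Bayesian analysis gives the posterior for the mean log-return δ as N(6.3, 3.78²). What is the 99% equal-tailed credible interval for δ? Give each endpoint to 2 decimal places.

The posterior is symmetric, so the 99% equal-tailed interval is δ = 6.3 ± z·3.78 with z = 2.576.
Half-width: 2.576 × 3.78 = 9.74.
6.3 − 9.74 = -3.44; 6.3 + 9.74 = 16.04.

[-3.44, 16.04]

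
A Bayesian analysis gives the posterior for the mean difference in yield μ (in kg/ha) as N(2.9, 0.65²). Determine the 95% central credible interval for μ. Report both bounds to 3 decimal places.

The posterior is symmetric, so the 95% equal-tailed interval is μ = 2.9 ± z·0.65 with z = 1.960.
Half-width: 1.960 × 0.65 = 1.274.
2.9 − 1.274 = 1.626; 2.9 + 1.274 = 4.174.

[1.626, 4.174]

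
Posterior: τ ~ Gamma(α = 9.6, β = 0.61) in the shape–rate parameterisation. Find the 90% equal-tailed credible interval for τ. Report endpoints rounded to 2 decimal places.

Posterior: Gamma(shape 9.6, rate 0.61).
Equal-tailed 90% interval: Gamma(9.6, 0.61) quantiles at 0.05 and 0.95.
Posterior mean ≈ 15.74, SD ≈ 5.08; a Normal approximation gives roughly [7.38, 24.09].
Exact: lower = 8.41; upper = 24.92.

[8.41, 24.92]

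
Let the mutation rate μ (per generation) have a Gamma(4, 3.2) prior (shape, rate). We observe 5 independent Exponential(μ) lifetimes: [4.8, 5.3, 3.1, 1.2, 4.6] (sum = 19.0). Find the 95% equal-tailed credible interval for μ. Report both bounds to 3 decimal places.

Posterior: Gamma(4+5, 3.2+19.0) = Gamma(9, 22.2) (shape, rate).
Equal-tailed 95% interval: Gamma(9, 22.2) quantiles at 0.025 and 0.975.
Posterior mean ≈ 0.405, SD ≈ 0.135; a Normal approximation gives roughly [0.141, 0.670].
Exact: lower = 0.185; upper = 0.710.

[0.185, 0.710]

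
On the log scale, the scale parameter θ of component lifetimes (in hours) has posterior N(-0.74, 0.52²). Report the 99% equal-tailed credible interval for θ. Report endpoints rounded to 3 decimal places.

[0.125, 1.821]

On the log scale the 99% interval is -0.74 ± 2.576 × 0.52 = [-2.0794, 0.5994].
Exponentiate: [e^-2.0794, e^0.5994] = [0.125, 1.821].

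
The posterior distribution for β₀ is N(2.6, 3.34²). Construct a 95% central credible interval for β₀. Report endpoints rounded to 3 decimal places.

The posterior is symmetric, so the 95% equal-tailed interval is β₀ = 2.6 ± z·3.34 with z = 1.960.
Half-width: 1.960 × 3.34 = 6.546.
2.6 − 6.546 = -3.946; 2.6 + 6.546 = 9.146.

[-3.946, 9.146]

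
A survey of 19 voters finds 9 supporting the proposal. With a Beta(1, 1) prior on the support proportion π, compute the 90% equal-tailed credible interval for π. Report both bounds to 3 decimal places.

Posterior: Beta(1+9, 1+10) = Beta(10, 11).
Equal-tailed 90% interval: the 0.05 and 0.95 quantiles of Beta(10, 11).
Posterior mean ≈ 0.476, SD ≈ 0.106; a Normal approximation gives roughly [0.301, 0.651].
Exact: F⁻¹(0.05) = 0.302; F⁻¹(0.95) = 0.653.

[0.302, 0.653]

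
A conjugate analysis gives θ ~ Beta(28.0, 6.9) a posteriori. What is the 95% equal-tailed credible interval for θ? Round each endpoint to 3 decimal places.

[0.657, 0.915]

Posterior: Beta(28.0, 6.9).
Equal-tailed 95% interval: the 0.025 and 0.975 quantiles of Beta(28.0, 6.9).
Posterior mean ≈ 0.802, SD ≈ 0.066; a Normal approximation gives roughly [0.672, 0.933].
Exact: F⁻¹(0.025) = 0.657; F⁻¹(0.975) = 0.915.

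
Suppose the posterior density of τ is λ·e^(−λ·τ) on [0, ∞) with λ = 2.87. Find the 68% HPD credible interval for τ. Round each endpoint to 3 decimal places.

The exponential density is strictly decreasing on [0, ∞), so the HPD interval is anchored at 0: [0, q] with P(τ ≤ q) = 0.68.
q = −ln(1 − 0.68) / 2.87 = 1.1394 / 2.87 = 0.397.

[0.000, 0.397]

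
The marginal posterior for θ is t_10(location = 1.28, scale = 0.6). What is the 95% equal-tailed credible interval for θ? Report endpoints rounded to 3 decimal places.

[-0.057, 2.617]

The t_10 distribution is symmetric; the 95% interval is 1.28 ± t·0.6 with t_{0.975,10} = 2.228.
Half-width: 2.228 × 0.6 = 1.337.
1.28 − 1.337 = -0.057; 1.28 + 1.337 = 2.617.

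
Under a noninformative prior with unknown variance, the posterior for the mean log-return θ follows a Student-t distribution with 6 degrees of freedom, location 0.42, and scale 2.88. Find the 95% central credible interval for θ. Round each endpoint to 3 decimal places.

The t_6 distribution is symmetric; the 95% interval is 0.42 ± t·2.88 with t_{0.975,6} = 2.447.
Half-width: 2.447 × 2.88 = 7.047.
0.42 − 7.047 = -6.627; 0.42 + 7.047 = 7.467.

[-6.627, 7.467]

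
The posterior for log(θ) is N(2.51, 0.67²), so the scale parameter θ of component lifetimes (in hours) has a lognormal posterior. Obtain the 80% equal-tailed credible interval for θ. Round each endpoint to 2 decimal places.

[5.21, 29.04]

On the log scale the 80% interval is 2.51 ± 1.282 × 0.67 = [1.6514, 3.3686].
Exponentiate: [e^1.6514, e^3.3686] = [5.21, 29.04].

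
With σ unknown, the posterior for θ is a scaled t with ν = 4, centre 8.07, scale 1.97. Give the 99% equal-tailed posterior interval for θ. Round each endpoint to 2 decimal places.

[-1.00, 17.14]

The t_4 distribution is symmetric; the 99% interval is 8.07 ± t·1.97 with t_{0.995,4} = 4.604.
Half-width: 4.604 × 1.97 = 9.07.
8.07 − 9.07 = -1.00; 8.07 + 9.07 = 17.14.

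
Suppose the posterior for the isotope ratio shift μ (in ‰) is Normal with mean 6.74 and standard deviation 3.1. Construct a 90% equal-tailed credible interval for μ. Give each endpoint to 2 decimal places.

The posterior is symmetric, so the 90% equal-tailed interval is μ = 6.74 ± z·3.1 with z = 1.645.
Half-width: 1.645 × 3.1 = 5.10.
6.74 − 5.10 = 1.64; 6.74 + 5.10 = 11.84.

[1.64, 11.84]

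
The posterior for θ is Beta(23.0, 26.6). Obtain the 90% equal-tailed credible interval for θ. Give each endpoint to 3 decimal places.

[0.349, 0.580]

Posterior: Beta(23.0, 26.6).
Equal-tailed 90% interval: the 0.05 and 0.95 quantiles of Beta(23.0, 26.6).
Posterior mean ≈ 0.464, SD ≈ 0.070; a Normal approximation gives roughly [0.348, 0.579].
Exact: F⁻¹(0.05) = 0.349; F⁻¹(0.95) = 0.580.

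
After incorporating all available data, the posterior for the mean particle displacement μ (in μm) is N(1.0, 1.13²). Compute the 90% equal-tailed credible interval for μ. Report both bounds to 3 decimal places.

The posterior is symmetric, so the 90% equal-tailed interval is μ = 1.0 ± z·1.13 with z = 1.645.
Half-width: 1.645 × 1.13 = 1.859.
1.0 − 1.859 = -0.859; 1.0 + 1.859 = 2.859.

[-0.859, 2.859]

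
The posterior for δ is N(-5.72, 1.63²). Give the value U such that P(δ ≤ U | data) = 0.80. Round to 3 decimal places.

-4.348

Need U with P(δ ≤ U) = 0.80: U = -5.72 + z_{0.2}·1.63.
z = 0.842; U = -5.72 + 0.842 × 1.63 = -4.348.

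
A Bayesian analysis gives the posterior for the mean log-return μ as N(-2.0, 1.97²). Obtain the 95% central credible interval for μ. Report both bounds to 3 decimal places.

[-5.861, 1.861]

The posterior is symmetric, so the 95% equal-tailed interval is μ = -2.0 ± z·1.97 with z = 1.960.
Half-width: 1.960 × 1.97 = 3.861.
-2.0 − 3.861 = -5.861; -2.0 + 3.861 = 1.861.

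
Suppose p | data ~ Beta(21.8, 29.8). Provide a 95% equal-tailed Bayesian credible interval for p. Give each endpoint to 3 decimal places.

Posterior: Beta(21.8, 29.8).
Equal-tailed 95% interval: the 0.025 and 0.975 quantiles of Beta(21.8, 29.8).
Posterior mean ≈ 0.422, SD ≈ 0.068; a Normal approximation gives roughly [0.289, 0.556].
Exact: F⁻¹(0.025) = 0.292; F⁻¹(0.975) = 0.558.

[0.292, 0.558]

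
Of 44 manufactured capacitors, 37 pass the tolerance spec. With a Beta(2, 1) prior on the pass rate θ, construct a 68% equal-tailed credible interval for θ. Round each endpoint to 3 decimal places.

Posterior: Beta(2+37, 1+7) = Beta(39, 8).
Equal-tailed 68% interval: the 0.16 and 0.84 quantiles of Beta(39, 8).
Posterior mean ≈ 0.830, SD ≈ 0.054; a Normal approximation gives roughly [0.776, 0.884].
Exact: F⁻¹(0.16) = 0.776; F⁻¹(0.84) = 0.884.

[0.776, 0.884]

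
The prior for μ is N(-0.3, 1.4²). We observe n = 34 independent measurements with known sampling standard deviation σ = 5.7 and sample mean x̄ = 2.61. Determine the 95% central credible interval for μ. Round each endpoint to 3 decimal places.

Posterior precision = 1/1.4² + 34/5.7² = 0.5102 + 1.0465 = 1.5567, so posterior SD = 0.8015.
Posterior mean = (-0.3/1.4² + 34·2.61/5.7²) / 1.5567 = 1.6562.
Interval: 1.6562 ± 1.960 × 0.8015 → [0.085, 3.227].

[0.085, 3.227]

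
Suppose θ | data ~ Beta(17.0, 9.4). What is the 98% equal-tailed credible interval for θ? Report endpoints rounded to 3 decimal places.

[0.420, 0.836]

Posterior: Beta(17.0, 9.4).
Equal-tailed 98% interval: the 0.01 and 0.99 quantiles of Beta(17.0, 9.4).
Posterior mean ≈ 0.644, SD ≈ 0.091; a Normal approximation gives roughly [0.431, 0.857].
Exact: F⁻¹(0.01) = 0.420; F⁻¹(0.99) = 0.836.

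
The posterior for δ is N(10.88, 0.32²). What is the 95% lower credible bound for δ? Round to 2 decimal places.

10.35

Need L with P(δ ≥ L) = 0.95: L = 10.88 − z_{0.05}·0.32.
z = 1.645; L = 10.88 − 1.645 × 0.32 = 10.35.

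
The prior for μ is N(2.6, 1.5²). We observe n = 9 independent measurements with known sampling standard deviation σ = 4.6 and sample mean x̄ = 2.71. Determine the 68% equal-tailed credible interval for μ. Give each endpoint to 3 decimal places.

Posterior precision = 1/1.5² + 9/4.6² = 0.4444 + 0.4253 = 0.8698, so posterior SD = 1.0723.
Posterior mean = (2.6/1.5² + 9·2.71/4.6²) / 0.8698 = 2.6538.
Interval: 2.6538 ± 0.994 × 1.0723 → [1.587, 3.720].

[1.587, 3.720]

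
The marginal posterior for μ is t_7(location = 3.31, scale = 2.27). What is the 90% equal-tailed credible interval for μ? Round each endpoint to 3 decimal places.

[-0.991, 7.611]

The t_7 distribution is symmetric; the 90% interval is 3.31 ± t·2.27 with t_{0.95,7} = 1.895.
Half-width: 1.895 × 2.27 = 4.301.
3.31 − 4.301 = -0.991; 3.31 + 4.301 = 7.611.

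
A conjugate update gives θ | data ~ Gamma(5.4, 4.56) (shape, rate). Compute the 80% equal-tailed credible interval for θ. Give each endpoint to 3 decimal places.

Posterior: Gamma(shape 5.4, rate 4.56).
Equal-tailed 80% interval: Gamma(5.4, 4.56) quantiles at 0.1 and 0.9.
Posterior mean ≈ 1.184, SD ≈ 0.510; a Normal approximation gives roughly [0.531, 1.837].
Exact: lower = 0.596; upper = 1.866.

[0.596, 1.866]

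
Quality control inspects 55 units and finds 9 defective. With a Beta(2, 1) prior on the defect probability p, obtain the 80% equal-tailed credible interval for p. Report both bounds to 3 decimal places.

Posterior: Beta(2+9, 1+46) = Beta(11, 47).
Equal-tailed 80% interval: the 0.1 and 0.9 quantiles of Beta(11, 47).
Posterior mean ≈ 0.190, SD ≈ 0.051; a Normal approximation gives roughly [0.124, 0.255].
Exact: F⁻¹(0.1) = 0.127; F⁻¹(0.9) = 0.257.

[0.127, 0.257]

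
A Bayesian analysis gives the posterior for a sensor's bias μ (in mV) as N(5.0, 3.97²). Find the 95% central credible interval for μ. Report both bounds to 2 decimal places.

The posterior is symmetric, so the 95% equal-tailed interval is μ = 5.0 ± z·3.97 with z = 1.960.
Half-width: 1.960 × 3.97 = 7.78.
5.0 − 7.78 = -2.78; 5.0 + 7.78 = 12.78.

[-2.78, 12.78]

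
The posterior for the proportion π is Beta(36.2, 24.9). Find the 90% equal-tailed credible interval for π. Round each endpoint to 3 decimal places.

[0.488, 0.693]

Posterior: Beta(36.2, 24.9).
Equal-tailed 90% interval: the 0.05 and 0.95 quantiles of Beta(36.2, 24.9).
Posterior mean ≈ 0.592, SD ≈ 0.062; a Normal approximation gives roughly [0.490, 0.695].
Exact: F⁻¹(0.05) = 0.488; F⁻¹(0.95) = 0.693.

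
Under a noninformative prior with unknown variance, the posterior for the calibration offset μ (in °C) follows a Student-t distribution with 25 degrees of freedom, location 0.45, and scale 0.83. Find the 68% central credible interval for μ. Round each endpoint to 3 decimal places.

The t_25 distribution is symmetric; the 68% interval is 0.45 ± t·0.83 with t_{0.84,25} = 1.015.
Half-width: 1.015 × 0.83 = 0.842.
0.45 − 0.842 = -0.392; 0.45 + 0.842 = 1.292.

[-0.392, 1.292]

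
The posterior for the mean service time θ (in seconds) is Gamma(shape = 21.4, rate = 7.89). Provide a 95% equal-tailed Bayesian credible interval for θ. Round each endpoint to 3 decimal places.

Posterior: Gamma(shape 21.4, rate 7.89).
Equal-tailed 95% interval: Gamma(21.4, 7.89) quantiles at 0.025 and 0.975.
Posterior mean ≈ 2.712, SD ≈ 0.586; a Normal approximation gives roughly [1.563, 3.861].
Exact: lower = 1.687; upper = 3.976.

[1.687, 3.976]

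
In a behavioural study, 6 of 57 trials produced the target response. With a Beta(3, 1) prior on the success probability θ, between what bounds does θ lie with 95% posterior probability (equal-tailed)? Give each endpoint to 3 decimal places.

[0.071, 0.246]

Posterior: Beta(3+6, 1+51) = Beta(9, 52).
Equal-tailed 95% interval: the 0.025 and 0.975 quantiles of Beta(9, 52).
Posterior mean ≈ 0.148, SD ≈ 0.045; a Normal approximation gives roughly [0.059, 0.236].
Exact: F⁻¹(0.025) = 0.071; F⁻¹(0.975) = 0.246.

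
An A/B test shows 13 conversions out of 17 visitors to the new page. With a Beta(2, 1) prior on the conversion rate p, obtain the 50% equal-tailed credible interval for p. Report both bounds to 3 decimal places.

[0.690, 0.819]

Posterior: Beta(2+13, 1+4) = Beta(15, 5).
Equal-tailed 50% interval: the 0.25 and 0.75 quantiles of Beta(15, 5).
Posterior mean ≈ 0.750, SD ≈ 0.094; a Normal approximation gives roughly [0.686, 0.814].
Exact: F⁻¹(0.25) = 0.690; F⁻¹(0.75) = 0.819.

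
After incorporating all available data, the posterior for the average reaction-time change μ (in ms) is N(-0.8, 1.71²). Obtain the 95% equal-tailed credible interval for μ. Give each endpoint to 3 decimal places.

[-4.152, 2.552]

The posterior is symmetric, so the 95% equal-tailed interval is μ = -0.8 ± z·1.71 with z = 1.960.
Half-width: 1.960 × 1.71 = 3.352.
-0.8 − 3.352 = -4.152; -0.8 + 3.352 = 2.552.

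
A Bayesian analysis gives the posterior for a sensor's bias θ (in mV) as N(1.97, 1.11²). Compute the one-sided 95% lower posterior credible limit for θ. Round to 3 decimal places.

0.144

Need L with P(θ ≥ L) = 0.95: L = 1.97 − z_{0.05}·1.11.
z = 1.645; L = 1.97 − 1.645 × 1.11 = 0.144.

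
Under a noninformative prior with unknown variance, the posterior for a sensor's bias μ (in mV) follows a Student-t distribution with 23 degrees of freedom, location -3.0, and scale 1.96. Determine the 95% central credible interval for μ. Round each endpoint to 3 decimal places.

[-7.055, 1.055]

The t_23 distribution is symmetric; the 95% interval is -3.0 ± t·1.96 with t_{0.975,23} = 2.069.
Half-width: 2.069 × 1.96 = 4.055.
-3.0 − 4.055 = -7.055; -3.0 + 4.055 = 1.055.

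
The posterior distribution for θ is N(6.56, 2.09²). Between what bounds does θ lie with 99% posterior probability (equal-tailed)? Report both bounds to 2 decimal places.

[1.18, 11.94]

The posterior is symmetric, so the 99% equal-tailed interval is θ = 6.56 ± z·2.09 with z = 2.576.
Half-width: 2.576 × 2.09 = 5.38.
6.56 − 5.38 = 1.18; 6.56 + 5.38 = 11.94.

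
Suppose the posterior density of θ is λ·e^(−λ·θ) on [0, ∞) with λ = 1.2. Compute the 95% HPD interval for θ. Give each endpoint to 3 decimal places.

The exponential density is strictly decreasing on [0, ∞), so the HPD interval is anchored at 0: [0, q] with P(θ ≤ q) = 0.95.
q = −ln(1 − 0.95) / 1.2 = 2.9957 / 1.2 = 2.496.

[0.000, 2.496]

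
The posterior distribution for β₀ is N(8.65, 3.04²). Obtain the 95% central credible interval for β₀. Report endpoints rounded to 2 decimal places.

The posterior is symmetric, so the 95% equal-tailed interval is β₀ = 8.65 ± z·3.04 with z = 1.960.
Half-width: 1.960 × 3.04 = 5.96.
8.65 − 5.96 = 2.69; 8.65 + 5.96 = 14.61.

[2.69, 14.61]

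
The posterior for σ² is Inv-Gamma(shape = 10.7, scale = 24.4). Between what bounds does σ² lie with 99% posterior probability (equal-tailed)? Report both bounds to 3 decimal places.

Inverse-Gamma(10.7, 24.4) quantiles: F⁻¹(0.005) and F⁻¹(0.995).
Equivalently, 1/σ² ~ Gamma(10.7, rate = 24.4); invert its 0.995 and 0.005 quantiles.
Posterior mean ≈ 2.515, SD ≈ 0.853; a Normal approximation gives roughly [0.319, 4.712].
Exact: lower = 1.163; upper = 5.896.

[1.163, 5.896]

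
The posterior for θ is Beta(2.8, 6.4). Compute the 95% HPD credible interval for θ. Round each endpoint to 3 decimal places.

The posterior is unimodal and skewed, so the HPD interval has equal density at both endpoints and is the shortest 95% interval.
Solving f(0.049) = f(0.583) with F(0.583) − F(0.049) = 0.95 gives [0.049, 0.583].
For comparison, the equal-tailed interval is [0.071, 0.617]; the HPD is narrower and shifted toward the mode.

[0.049, 0.583]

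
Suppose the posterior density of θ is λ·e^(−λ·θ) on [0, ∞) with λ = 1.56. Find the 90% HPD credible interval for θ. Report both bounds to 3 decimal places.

The exponential density is strictly decreasing on [0, ∞), so the HPD interval is anchored at 0: [0, q] with P(θ ≤ q) = 0.90.
q = −ln(1 − 0.90) / 1.56 = 2.3026 / 1.56 = 1.476.

[0.000, 1.476]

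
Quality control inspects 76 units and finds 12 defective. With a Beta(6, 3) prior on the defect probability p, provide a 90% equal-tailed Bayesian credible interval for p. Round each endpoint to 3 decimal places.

[0.143, 0.288]

Posterior: Beta(6+12, 3+64) = Beta(18, 67).
Equal-tailed 90% interval: the 0.05 and 0.95 quantiles of Beta(18, 67).
Posterior mean ≈ 0.212, SD ≈ 0.044; a Normal approximation gives roughly [0.139, 0.284].
Exact: F⁻¹(0.05) = 0.143; F⁻¹(0.95) = 0.288.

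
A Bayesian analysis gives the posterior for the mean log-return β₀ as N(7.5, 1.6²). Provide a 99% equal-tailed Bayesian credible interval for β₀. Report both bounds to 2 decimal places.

[3.38, 11.62]

The posterior is symmetric, so the 99% equal-tailed interval is β₀ = 7.5 ± z·1.6 with z = 2.576.
Half-width: 2.576 × 1.6 = 4.12.
7.5 − 4.12 = 3.38; 7.5 + 4.12 = 11.62.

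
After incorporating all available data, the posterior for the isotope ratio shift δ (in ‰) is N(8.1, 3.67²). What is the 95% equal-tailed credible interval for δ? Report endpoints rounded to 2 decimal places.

The posterior is symmetric, so the 95% equal-tailed interval is δ = 8.1 ± z·3.67 with z = 1.960.
Half-width: 1.960 × 3.67 = 7.19.
8.1 − 7.19 = 0.91; 8.1 + 7.19 = 15.29.

[0.91, 15.29]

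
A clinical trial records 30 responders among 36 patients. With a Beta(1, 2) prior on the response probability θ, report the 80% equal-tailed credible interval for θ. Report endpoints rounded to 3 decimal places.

Posterior: Beta(1+30, 2+6) = Beta(31, 8).
Equal-tailed 80% interval: the 0.1 and 0.9 quantiles of Beta(31, 8).
Posterior mean ≈ 0.795, SD ≈ 0.064; a Normal approximation gives roughly [0.713, 0.877].
Exact: F⁻¹(0.1) = 0.710; F⁻¹(0.9) = 0.873.

[0.710, 0.873]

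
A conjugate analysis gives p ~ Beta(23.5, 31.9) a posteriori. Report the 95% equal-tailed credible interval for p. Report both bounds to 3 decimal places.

[0.298, 0.555]

Posterior: Beta(23.5, 31.9).
Equal-tailed 95% interval: the 0.025 and 0.975 quantiles of Beta(23.5, 31.9).
Posterior mean ≈ 0.424, SD ≈ 0.066; a Normal approximation gives roughly [0.295, 0.553].
Exact: F⁻¹(0.025) = 0.298; F⁻¹(0.975) = 0.555.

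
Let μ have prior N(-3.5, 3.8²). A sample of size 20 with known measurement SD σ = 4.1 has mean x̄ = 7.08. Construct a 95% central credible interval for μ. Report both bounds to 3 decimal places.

[4.751, 8.245]

Posterior precision = 1/3.8² + 20/4.1² = 0.0693 + 1.1898 = 1.2590, so posterior SD = 0.8912.
Posterior mean = (-3.5/3.8² + 20·7.08/4.1²) / 1.2590 = 6.4980.
Interval: 6.4980 ± 1.960 × 0.8912 → [4.751, 8.245].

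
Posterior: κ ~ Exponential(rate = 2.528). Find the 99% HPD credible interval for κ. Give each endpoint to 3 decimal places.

The exponential density is strictly decreasing on [0, ∞), so the HPD interval is anchored at 0: [0, q] with P(κ ≤ q) = 0.99.
q = −ln(1 − 0.99) / 2.528 = 4.6052 / 2.528 = 1.822.

[0.000, 1.822]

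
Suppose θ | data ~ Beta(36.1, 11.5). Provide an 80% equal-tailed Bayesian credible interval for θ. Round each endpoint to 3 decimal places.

Posterior: Beta(36.1, 11.5).
Equal-tailed 80% interval: the 0.1 and 0.9 quantiles of Beta(36.1, 11.5).
Posterior mean ≈ 0.758, SD ≈ 0.061; a Normal approximation gives roughly [0.680, 0.837].
Exact: F⁻¹(0.1) = 0.677; F⁻¹(0.9) = 0.835.

[0.677, 0.835]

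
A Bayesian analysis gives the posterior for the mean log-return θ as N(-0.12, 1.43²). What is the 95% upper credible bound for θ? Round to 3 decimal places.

2.232

Need U with P(θ ≤ U) = 0.95: U = -0.12 + z_{0.05}·1.43.
z = 1.645; U = -0.12 + 1.645 × 1.43 = 2.232.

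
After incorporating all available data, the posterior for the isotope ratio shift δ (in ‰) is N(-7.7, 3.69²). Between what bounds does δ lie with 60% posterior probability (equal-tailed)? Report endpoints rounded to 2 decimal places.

[-10.81, -4.59]

The posterior is symmetric, so the 60% equal-tailed interval is δ = -7.7 ± z·3.69 with z = 0.842.
Half-width: 0.842 × 3.69 = 3.11.
-7.7 − 3.11 = -10.81; -7.7 + 3.11 = -4.59.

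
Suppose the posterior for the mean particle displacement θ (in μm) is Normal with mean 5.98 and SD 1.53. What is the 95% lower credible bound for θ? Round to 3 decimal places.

Need L with P(θ ≥ L) = 0.95: L = 5.98 − z_{0.05}·1.53.
z = 1.645; L = 5.98 − 1.645 × 1.53 = 3.463.

3.463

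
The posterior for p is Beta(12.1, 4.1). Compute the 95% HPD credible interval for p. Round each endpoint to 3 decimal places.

The posterior is unimodal and skewed, so the HPD interval has equal density at both endpoints and is the shortest 95% interval.
Solving f(0.541) = f(0.935) with F(0.935) − F(0.541) = 0.95 gives [0.541, 0.935].
For comparison, the equal-tailed interval is [0.517, 0.919]; the HPD is narrower and shifted toward the mode.

[0.541, 0.935]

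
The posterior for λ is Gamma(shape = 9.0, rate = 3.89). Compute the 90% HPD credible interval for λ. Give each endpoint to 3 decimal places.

[1.072, 3.512]

The posterior is unimodal and skewed, so the HPD interval has equal density at both endpoints and is the shortest 90% interval.
Solving f(1.072) = f(3.512) with F(3.512) − F(1.072) = 0.90 gives [1.072, 3.512].
For comparison, the equal-tailed interval is [1.207, 3.711]; the HPD is narrower and shifted toward the mode.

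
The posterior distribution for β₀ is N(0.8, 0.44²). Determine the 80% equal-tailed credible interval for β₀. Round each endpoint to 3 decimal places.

[0.236, 1.364]

The posterior is symmetric, so the 80% equal-tailed interval is β₀ = 0.8 ± z·0.44 with z = 1.282.
Half-width: 1.282 × 0.44 = 0.564.
0.8 − 0.564 = 0.236; 0.8 + 0.564 = 1.364.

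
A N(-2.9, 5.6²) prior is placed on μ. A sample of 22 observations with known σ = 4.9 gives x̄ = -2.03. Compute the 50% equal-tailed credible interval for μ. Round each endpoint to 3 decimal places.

[-2.752, -1.367]

Posterior precision = 1/5.6² + 22/4.9² = 0.0319 + 0.9163 = 0.9482, so posterior SD = 1.0270.
Posterior mean = (-2.9/5.6² + 22·-2.03/4.9²) / 0.9482 = -2.0593.
Interval: -2.0593 ± 0.674 × 1.0270 → [-2.752, -1.367].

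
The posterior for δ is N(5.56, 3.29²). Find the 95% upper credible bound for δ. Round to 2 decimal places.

Need U with P(δ ≤ U) = 0.95: U = 5.56 + z_{0.05}·3.29.
z = 1.645; U = 5.56 + 1.645 × 3.29 = 10.97.

10.97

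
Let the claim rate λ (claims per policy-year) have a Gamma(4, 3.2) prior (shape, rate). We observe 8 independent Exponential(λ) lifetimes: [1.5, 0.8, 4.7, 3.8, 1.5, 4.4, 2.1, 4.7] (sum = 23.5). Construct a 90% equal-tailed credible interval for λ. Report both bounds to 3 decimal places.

Posterior: Gamma(4+8, 3.2+23.5) = Gamma(12, 26.7) (shape, rate).
Equal-tailed 90% interval: Gamma(12, 26.7) quantiles at 0.05 and 0.95.
Posterior mean ≈ 0.449, SD ≈ 0.130; a Normal approximation gives roughly [0.236, 0.663].
Exact: lower = 0.259; upper = 0.682.

[0.259, 0.682]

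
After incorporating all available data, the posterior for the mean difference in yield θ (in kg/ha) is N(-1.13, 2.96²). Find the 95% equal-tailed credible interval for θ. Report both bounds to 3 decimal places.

The posterior is symmetric, so the 95% equal-tailed interval is θ = -1.13 ± z·2.96 with z = 1.960.
Half-width: 1.960 × 2.96 = 5.801.
-1.13 − 5.801 = -6.931; -1.13 + 5.801 = 4.671.

[-6.931, 4.671]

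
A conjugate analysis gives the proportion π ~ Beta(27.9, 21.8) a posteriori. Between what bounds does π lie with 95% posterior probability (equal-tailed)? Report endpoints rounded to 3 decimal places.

Posterior: Beta(27.9, 21.8).
Equal-tailed 95% interval: the 0.025 and 0.975 quantiles of Beta(27.9, 21.8).
Posterior mean ≈ 0.561, SD ≈ 0.070; a Normal approximation gives roughly [0.425, 0.698].
Exact: F⁻¹(0.025) = 0.423; F⁻¹(0.975) = 0.695.

[0.423, 0.695]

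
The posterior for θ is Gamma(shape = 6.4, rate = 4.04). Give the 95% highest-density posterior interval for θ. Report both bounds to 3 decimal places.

[0.493, 2.829]

The posterior is unimodal and skewed, so the HPD interval has equal density at both endpoints and is the shortest 95% interval.
Solving f(0.493) = f(2.829) with F(2.829) − F(0.493) = 0.95 gives [0.493, 2.829].
For comparison, the equal-tailed interval is [0.605, 3.027]; the HPD is narrower and shifted toward the mode.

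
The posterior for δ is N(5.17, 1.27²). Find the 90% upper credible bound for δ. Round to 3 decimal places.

6.798

Need U with P(δ ≤ U) = 0.90: U = 5.17 + z_{0.1}·1.27.
z = 1.282; U = 5.17 + 1.282 × 1.27 = 6.798.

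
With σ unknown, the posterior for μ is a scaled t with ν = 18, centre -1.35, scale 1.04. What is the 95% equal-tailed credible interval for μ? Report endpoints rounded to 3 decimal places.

The t_18 distribution is symmetric; the 95% interval is -1.35 ± t·1.04 with t_{0.975,18} = 2.101.
Half-width: 2.101 × 1.04 = 2.185.
-1.35 − 2.185 = -3.535; -1.35 + 2.185 = 0.835.

[-3.535, 0.835]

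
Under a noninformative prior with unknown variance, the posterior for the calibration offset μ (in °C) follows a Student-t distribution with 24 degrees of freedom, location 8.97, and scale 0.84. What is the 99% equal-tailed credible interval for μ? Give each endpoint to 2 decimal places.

The t_24 distribution is symmetric; the 99% interval is 8.97 ± t·0.84 with t_{0.995,24} = 2.797.
Half-width: 2.797 × 0.84 = 2.35.
8.97 − 2.35 = 6.62; 8.97 + 2.35 = 11.32.

[6.62, 11.32]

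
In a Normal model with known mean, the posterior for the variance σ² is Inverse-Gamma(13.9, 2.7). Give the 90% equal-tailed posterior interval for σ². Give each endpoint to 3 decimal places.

[0.131, 0.322]

Inverse-Gamma(13.9, 2.7) quantiles: F⁻¹(0.05) and F⁻¹(0.95).
Equivalently, 1/σ² ~ Gamma(13.9, rate = 2.7); invert its 0.95 and 0.05 quantiles.
Posterior mean ≈ 0.209, SD ≈ 0.061; a Normal approximation gives roughly [0.110, 0.309].
Exact: lower = 0.131; upper = 0.322.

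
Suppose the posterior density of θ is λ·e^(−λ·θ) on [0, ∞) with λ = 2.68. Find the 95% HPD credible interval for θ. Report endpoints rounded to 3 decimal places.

[0.000, 1.118]

The exponential density is strictly decreasing on [0, ∞), so the HPD interval is anchored at 0: [0, q] with P(θ ≤ q) = 0.95.
q = −ln(1 − 0.95) / 2.68 = 2.9957 / 2.68 = 1.118.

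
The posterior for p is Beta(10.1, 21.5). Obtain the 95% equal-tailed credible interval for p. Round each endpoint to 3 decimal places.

[0.172, 0.489]

Posterior: Beta(10.1, 21.5).
Equal-tailed 95% interval: the 0.025 and 0.975 quantiles of Beta(10.1, 21.5).
Posterior mean ≈ 0.320, SD ≈ 0.082; a Normal approximation gives roughly [0.160, 0.480].
Exact: F⁻¹(0.025) = 0.172; F⁻¹(0.975) = 0.489.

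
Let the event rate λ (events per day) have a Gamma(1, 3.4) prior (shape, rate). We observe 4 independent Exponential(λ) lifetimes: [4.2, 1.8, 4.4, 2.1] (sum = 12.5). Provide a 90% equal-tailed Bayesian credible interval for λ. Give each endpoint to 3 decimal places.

[0.124, 0.576]

Posterior: Gamma(1+4, 3.4+12.5) = Gamma(5, 15.9) (shape, rate).
Equal-tailed 90% interval: Gamma(5, 15.9) quantiles at 0.05 and 0.95.
Posterior mean ≈ 0.314, SD ≈ 0.141; a Normal approximation gives roughly [0.083, 0.546].
Exact: lower = 0.124; upper = 0.576.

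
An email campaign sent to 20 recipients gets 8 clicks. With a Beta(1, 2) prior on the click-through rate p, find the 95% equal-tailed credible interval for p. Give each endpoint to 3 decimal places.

[0.207, 0.593]

Posterior: Beta(1+8, 2+12) = Beta(9, 14).
Equal-tailed 95% interval: the 0.025 and 0.975 quantiles of Beta(9, 14).
Posterior mean ≈ 0.391, SD ≈ 0.100; a Normal approximation gives roughly [0.196, 0.587].
Exact: F⁻¹(0.025) = 0.207; F⁻¹(0.975) = 0.593.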